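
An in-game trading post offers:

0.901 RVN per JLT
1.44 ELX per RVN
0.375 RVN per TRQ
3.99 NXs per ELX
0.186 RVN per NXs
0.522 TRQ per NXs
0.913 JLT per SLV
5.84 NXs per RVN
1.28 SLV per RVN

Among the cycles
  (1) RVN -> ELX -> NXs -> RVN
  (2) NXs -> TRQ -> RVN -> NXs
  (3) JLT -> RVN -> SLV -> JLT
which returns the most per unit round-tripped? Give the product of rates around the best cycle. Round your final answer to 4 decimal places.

(1) 1.44 × 3.99 × 0.186 = 1.06868
(2) 0.522 × 0.375 × 5.84 = 1.14318
(3) 0.901 × 1.28 × 0.913 = 1.05294
Highest is cycle (2) at 1.1432 (>1, arbitrage).

1.1432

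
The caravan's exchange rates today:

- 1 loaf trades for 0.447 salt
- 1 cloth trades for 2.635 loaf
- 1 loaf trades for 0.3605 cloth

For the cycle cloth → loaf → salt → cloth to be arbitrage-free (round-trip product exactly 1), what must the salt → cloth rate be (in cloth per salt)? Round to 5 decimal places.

0.84901

Known legs of the cycle: 2.635 × 0.447 = 1.177845
For no arbitrage the full-cycle product must be 1, so the missing rate is 1 / 1.177845 ≈ 0.8490081.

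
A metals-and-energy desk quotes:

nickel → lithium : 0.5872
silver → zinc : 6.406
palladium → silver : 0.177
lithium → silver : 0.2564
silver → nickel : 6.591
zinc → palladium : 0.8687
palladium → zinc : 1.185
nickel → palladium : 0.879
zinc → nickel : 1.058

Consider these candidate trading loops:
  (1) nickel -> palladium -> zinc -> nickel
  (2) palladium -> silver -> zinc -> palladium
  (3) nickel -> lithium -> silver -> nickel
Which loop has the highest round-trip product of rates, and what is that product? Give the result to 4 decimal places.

(1) 0.879 × 1.185 × 1.058 = 1.10203
(2) 0.177 × 6.406 × 0.8687 = 0.98499
(3) 0.5872 × 0.2564 × 6.591 = 0.99233
Highest is cycle (1) at 1.1020 (>1, arbitrage).

1.1020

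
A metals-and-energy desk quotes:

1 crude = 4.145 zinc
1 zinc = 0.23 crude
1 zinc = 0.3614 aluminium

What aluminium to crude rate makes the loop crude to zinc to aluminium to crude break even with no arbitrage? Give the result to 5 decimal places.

Known legs of the cycle: 4.145 × 0.3614 = 1.498003
For no arbitrage the full-cycle product must be 1, so the missing rate is 1 / 1.498003 ≈ 0.6675554.

0.66756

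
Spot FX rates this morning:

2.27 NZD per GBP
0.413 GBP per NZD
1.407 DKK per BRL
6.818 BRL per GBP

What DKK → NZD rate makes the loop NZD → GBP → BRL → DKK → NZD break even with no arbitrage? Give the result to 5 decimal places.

0.25241

Known legs of the cycle: 0.413 × 6.818 × 1.407 = 3.961878438
For no arbitrage the full-cycle product must be 1, so the missing rate is 1 / 3.961878438 ≈ 0.2524055.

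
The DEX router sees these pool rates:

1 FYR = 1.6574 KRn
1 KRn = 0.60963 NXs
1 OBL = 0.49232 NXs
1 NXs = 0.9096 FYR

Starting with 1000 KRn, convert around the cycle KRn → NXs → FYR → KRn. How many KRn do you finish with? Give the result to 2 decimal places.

1000 KRn × 0.60963 = 609.63 NXs
609.63 NXs × 0.9096 = 554.519448 FYR
554.519448 FYR × 1.6574 = 919.0605331152 KRn

919.06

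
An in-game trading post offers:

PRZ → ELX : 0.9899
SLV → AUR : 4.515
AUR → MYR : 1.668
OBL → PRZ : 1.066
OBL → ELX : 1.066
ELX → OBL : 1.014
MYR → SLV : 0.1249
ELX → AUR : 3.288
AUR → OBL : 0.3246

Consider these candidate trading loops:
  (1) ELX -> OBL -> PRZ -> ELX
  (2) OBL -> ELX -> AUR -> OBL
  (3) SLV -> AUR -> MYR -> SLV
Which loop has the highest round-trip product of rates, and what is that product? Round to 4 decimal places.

1.1377

(1) 1.014 × 1.066 × 0.9899 = 1.07001
(2) 1.066 × 3.288 × 0.3246 = 1.13773
(3) 4.515 × 1.668 × 0.1249 = 0.94062
Highest is cycle (2) at 1.1377 (>1, arbitrage).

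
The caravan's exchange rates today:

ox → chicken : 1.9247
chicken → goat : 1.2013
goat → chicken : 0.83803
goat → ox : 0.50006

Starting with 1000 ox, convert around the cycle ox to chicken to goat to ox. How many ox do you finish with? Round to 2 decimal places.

1000 ox × 1.9247 = 1924.7 chicken
1924.7 chicken × 1.2013 = 2312.14211 goat
2312.14211 goat × 0.50006 = 1156.2097835266 ox

1156.21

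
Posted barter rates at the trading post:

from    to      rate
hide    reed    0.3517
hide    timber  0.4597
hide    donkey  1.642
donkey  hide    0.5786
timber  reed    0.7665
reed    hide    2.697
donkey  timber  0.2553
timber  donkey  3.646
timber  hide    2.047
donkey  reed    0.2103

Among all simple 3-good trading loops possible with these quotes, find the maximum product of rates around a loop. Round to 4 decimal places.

0.9698

timber→donkey→hide→timber: 3.646 × 0.5786 × 0.4597 = 0.96977
timber→reed→hide→timber: 0.7665 × 2.697 × 0.4597 = 0.95032
reed→hide→donkey→reed: 2.697 × 1.642 × 0.2103 = 0.93131
timber→hide→donkey→timber: 2.047 × 1.642 × 0.2553 = 0.85811
Maximum is timber→donkey→hide→timber at 0.9698; no arbitrage — every cycle loses value.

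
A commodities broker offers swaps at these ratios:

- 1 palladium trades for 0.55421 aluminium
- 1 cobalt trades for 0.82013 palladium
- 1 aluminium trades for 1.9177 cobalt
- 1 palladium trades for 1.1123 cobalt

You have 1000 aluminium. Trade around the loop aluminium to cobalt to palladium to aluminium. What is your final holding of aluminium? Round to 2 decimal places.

871.64

1000 aluminium × 1.9177 = 1917.7 cobalt
1917.7 cobalt × 0.82013 = 1572.763301 palladium
1572.763301 palladium × 0.55421 = 871.64114904721 aluminium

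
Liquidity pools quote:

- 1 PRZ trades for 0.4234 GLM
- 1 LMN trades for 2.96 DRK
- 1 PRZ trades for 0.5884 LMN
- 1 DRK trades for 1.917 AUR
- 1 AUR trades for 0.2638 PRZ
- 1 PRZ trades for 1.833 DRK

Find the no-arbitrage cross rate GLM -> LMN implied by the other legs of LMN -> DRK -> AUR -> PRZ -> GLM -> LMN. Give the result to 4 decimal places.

1.5778

Known legs of the cycle: 2.96 × 1.917 × 0.2638 × 0.4234 = 0.6337813698144
For no arbitrage the full-cycle product must be 1, so the missing rate is 1 / 0.6337813698144 ≈ 1.577831.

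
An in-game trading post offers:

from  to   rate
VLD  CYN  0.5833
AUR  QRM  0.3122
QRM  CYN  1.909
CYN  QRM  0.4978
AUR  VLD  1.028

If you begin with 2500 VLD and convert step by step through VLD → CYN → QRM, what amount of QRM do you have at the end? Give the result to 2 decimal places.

2500 VLD × 0.5833 = 1458.25 CYN
1458.25 CYN × 0.4978 = 725.91685 QRM

725.92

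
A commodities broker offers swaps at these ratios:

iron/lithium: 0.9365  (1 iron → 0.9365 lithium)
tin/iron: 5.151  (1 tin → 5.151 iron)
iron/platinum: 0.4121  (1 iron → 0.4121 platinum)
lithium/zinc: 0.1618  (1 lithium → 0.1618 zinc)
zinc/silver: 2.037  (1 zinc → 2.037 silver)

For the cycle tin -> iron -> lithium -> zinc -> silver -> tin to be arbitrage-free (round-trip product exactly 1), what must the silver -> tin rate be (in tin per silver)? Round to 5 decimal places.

0.62897

Known legs of the cycle: 5.151 × 0.9365 × 0.1618 × 2.037 = 1.5898965899859
For no arbitrage the full-cycle product must be 1, so the missing rate is 1 / 1.5898965899859 ≈ 0.6289717.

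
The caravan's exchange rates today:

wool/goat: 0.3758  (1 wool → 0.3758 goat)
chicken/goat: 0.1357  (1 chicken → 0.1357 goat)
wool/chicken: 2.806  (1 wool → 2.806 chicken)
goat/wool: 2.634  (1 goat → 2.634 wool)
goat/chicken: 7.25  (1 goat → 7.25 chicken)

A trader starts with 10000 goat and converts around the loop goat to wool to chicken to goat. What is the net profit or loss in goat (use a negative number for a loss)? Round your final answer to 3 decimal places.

10000 goat × 2.634 = 26340 wool
26340 wool × 2.806 = 73910.04 chicken
73910.04 chicken × 0.1357 = 10029.592428 goat
Net change: 10029.592428 − 10000 = 29.592428 goat

29.592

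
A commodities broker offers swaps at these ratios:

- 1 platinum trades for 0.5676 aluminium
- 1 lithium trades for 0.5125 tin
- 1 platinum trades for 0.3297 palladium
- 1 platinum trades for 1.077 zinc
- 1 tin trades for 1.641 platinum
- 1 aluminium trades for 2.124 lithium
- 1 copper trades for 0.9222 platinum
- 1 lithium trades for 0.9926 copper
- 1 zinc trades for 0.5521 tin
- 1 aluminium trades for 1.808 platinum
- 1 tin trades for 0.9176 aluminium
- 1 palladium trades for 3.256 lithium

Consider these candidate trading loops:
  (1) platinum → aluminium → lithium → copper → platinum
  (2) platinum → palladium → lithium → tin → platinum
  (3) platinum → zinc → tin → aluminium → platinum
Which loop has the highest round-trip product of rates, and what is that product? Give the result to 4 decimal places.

(1) 0.5676 × 2.124 × 0.9926 × 0.9222 = 1.10356
(2) 0.3297 × 3.256 × 0.5125 × 1.641 = 0.90283
(3) 1.077 × 0.5521 × 0.9176 × 1.808 = 0.98647
Highest is cycle (1) at 1.1036 (>1, arbitrage).

1.1036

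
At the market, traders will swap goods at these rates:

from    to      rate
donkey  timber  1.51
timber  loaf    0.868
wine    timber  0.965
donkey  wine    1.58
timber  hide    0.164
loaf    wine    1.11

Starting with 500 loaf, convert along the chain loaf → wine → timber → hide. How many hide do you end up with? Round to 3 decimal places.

500 loaf × 1.11 = 555 wine
555 wine × 0.965 = 535.575 timber
535.575 timber × 0.164 = 87.8343 hide

87.834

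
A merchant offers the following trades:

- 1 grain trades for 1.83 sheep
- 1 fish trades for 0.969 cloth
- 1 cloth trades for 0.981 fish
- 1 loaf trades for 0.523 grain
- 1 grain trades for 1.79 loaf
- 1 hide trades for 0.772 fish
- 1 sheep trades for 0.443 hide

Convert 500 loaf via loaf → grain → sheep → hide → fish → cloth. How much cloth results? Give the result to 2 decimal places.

158.59

500 loaf × 0.523 = 261.5 grain
261.5 grain × 1.83 = 478.545 sheep
478.545 sheep × 0.443 = 211.995435 hide
211.995435 hide × 0.772 = 163.66047582 fish
163.66047582 fish × 0.969 = 158.58700106958 cloth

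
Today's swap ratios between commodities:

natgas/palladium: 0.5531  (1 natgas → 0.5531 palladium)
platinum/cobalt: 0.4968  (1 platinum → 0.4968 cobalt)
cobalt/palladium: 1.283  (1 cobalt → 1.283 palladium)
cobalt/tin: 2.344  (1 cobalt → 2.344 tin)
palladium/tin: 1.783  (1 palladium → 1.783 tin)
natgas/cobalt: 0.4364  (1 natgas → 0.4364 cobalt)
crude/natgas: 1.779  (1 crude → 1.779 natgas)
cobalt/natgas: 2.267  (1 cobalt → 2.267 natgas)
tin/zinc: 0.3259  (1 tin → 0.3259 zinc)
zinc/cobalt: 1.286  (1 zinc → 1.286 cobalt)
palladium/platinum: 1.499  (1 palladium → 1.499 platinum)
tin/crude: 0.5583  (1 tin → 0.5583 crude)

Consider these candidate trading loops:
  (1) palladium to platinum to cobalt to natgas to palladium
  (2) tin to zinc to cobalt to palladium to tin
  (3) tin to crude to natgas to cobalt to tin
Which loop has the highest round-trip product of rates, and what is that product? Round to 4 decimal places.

1.0160

(1) 1.499 × 0.4968 × 2.267 × 0.5531 = 0.93377
(2) 0.3259 × 1.286 × 1.283 × 1.783 = 0.95875
(3) 0.5583 × 1.779 × 0.4364 × 2.344 = 1.01598
Highest is cycle (3) at 1.0160 (>1, arbitrage).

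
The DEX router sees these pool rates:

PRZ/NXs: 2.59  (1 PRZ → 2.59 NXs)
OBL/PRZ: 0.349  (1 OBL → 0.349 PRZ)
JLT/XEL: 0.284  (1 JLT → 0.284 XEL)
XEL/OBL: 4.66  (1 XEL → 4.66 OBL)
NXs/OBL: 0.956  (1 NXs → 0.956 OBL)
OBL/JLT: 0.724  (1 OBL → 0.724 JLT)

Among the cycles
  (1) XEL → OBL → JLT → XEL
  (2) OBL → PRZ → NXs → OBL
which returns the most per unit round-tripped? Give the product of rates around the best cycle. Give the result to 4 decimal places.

0.9582

(1) 4.66 × 0.724 × 0.284 = 0.95817
(2) 0.349 × 2.59 × 0.956 = 0.86414
Highest is cycle (1) at 0.9582 (≤1, no arbitrage).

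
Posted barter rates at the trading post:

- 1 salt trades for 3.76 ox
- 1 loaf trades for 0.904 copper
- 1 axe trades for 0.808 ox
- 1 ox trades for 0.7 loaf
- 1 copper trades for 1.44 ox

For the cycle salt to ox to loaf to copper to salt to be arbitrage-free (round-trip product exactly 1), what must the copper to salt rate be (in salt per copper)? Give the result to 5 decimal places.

Known legs of the cycle: 3.76 × 0.7 × 0.904 = 2.379328
For no arbitrage the full-cycle product must be 1, so the missing rate is 1 / 2.379328 ≈ 0.4202867.

0.42029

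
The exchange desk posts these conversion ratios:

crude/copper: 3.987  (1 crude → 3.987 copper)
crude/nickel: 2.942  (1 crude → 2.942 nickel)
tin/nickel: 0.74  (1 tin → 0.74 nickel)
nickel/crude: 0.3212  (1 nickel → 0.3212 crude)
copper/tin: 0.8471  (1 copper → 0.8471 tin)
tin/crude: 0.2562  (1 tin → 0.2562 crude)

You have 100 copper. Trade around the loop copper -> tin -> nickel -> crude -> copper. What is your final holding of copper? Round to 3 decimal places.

80.276

100 copper × 0.8471 = 84.71 tin
84.71 tin × 0.74 = 62.6854 nickel
62.6854 nickel × 0.3212 = 20.13455048 crude
20.13455048 crude × 3.987 = 80.27645276376 copper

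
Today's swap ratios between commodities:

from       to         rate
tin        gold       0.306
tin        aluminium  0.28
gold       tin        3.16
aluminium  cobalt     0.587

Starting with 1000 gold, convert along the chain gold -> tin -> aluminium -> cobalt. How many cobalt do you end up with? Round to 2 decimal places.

1000 gold × 3.16 = 3160 tin
3160 tin × 0.28 = 884.8 aluminium
884.8 aluminium × 0.587 = 519.3776 cobalt

519.38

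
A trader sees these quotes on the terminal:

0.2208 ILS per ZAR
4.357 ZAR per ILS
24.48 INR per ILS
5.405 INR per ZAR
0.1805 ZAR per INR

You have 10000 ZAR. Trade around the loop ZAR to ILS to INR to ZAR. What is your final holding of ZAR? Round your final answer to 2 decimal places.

10000 ZAR × 0.2208 = 2208 ILS
2208 ILS × 24.48 = 54051.84 INR
54051.84 INR × 0.1805 = 9756.35712 ZAR

9756.36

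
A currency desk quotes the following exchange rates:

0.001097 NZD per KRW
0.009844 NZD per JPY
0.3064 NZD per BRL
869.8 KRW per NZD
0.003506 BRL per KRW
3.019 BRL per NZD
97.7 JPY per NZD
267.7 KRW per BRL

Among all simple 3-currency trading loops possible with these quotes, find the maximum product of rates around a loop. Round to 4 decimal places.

NZD→KRW→BRL→NZD: 869.8 × 0.003506 × 0.3064 = 0.93437
NZD→BRL→KRW→NZD: 3.019 × 267.7 × 0.001097 = 0.88658
Maximum is NZD→KRW→BRL→NZD at 0.9344; no arbitrage — every cycle loses value.

0.9344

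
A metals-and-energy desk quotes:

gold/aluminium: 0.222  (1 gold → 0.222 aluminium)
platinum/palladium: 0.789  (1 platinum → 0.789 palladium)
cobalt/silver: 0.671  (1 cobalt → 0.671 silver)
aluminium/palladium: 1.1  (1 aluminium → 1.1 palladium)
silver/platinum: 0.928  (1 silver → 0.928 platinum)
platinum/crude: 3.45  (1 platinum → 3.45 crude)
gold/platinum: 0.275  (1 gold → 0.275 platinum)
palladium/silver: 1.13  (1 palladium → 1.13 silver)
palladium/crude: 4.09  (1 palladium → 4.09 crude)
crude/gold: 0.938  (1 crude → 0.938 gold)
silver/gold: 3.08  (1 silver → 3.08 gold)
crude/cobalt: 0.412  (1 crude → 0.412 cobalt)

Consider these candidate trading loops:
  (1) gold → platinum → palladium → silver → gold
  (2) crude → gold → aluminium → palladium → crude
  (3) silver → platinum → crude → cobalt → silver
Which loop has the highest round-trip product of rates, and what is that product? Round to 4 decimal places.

(1) 0.275 × 0.789 × 1.13 × 3.08 = 0.75516
(2) 0.938 × 0.222 × 1.1 × 4.09 = 0.93685
(3) 0.928 × 3.45 × 0.412 × 0.671 = 0.88509
Highest is cycle (2) at 0.9369 (≤1, no arbitrage).

0.9369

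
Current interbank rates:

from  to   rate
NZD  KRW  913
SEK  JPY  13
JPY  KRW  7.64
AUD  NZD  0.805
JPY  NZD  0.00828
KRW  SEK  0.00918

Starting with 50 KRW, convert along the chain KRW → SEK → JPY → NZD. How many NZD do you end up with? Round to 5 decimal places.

0.04941

50 KRW × 0.00918 = 0.459 SEK
0.459 SEK × 13 = 5.967 JPY
5.967 JPY × 0.00828 = 0.04940676 NZD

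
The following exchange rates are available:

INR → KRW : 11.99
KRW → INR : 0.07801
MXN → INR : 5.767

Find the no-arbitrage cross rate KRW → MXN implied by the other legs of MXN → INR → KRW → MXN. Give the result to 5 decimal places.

0.01446

Known legs of the cycle: 5.767 × 11.99 = 69.14633
For no arbitrage the full-cycle product must be 1, so the missing rate is 1 / 69.14633 ≈ 0.0144621.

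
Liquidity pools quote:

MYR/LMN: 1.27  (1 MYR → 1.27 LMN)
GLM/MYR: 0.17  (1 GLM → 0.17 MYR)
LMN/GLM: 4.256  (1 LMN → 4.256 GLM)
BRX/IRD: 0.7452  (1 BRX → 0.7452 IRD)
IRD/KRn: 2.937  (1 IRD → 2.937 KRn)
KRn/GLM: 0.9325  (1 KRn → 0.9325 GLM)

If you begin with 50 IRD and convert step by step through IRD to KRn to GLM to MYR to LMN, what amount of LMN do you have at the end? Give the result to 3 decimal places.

29.565

50 IRD × 2.937 = 146.85 KRn
146.85 KRn × 0.9325 = 136.937625 GLM
136.937625 GLM × 0.17 = 23.27939625 MYR
23.27939625 MYR × 1.27 = 29.5648332375 LMN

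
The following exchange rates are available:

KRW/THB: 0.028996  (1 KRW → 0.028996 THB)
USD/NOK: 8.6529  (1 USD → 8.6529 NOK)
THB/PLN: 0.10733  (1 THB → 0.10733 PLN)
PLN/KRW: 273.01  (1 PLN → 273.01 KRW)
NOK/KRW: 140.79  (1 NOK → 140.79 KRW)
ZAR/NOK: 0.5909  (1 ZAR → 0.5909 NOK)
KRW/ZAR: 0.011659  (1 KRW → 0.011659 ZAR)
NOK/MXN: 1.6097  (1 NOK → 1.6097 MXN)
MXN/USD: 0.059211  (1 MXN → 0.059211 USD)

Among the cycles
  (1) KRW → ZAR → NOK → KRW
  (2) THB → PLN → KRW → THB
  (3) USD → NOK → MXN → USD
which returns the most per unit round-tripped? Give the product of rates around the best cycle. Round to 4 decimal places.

0.9699

(1) 0.011659 × 0.5909 × 140.79 = 0.96994
(2) 0.10733 × 273.01 × 0.028996 = 0.84965
(3) 8.6529 × 1.6097 × 0.059211 = 0.82472
Highest is cycle (1) at 0.9699 (≤1, no arbitrage).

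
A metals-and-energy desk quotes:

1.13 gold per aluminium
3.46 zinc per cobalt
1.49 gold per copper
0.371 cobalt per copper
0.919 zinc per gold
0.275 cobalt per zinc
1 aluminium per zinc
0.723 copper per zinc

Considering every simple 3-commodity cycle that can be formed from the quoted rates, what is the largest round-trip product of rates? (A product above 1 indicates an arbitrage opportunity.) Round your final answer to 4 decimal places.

1.0385

aluminium→gold→zinc→aluminium: 1.13 × 0.919 × 1 = 1.03847
copper→gold→zinc→copper: 1.49 × 0.919 × 0.723 = 0.99001
copper→cobalt→zinc→copper: 0.371 × 3.46 × 0.723 = 0.92809
Maximum is aluminium→gold→zinc→aluminium at 1.0385; arbitrage exists.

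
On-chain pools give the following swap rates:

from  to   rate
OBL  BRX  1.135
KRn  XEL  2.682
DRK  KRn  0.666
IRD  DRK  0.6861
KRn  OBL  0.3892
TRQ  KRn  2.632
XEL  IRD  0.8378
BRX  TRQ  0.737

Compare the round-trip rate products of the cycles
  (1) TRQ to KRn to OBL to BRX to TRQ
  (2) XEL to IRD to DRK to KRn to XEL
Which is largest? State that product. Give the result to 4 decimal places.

(1) 2.632 × 0.3892 × 1.135 × 0.737 = 0.85688
(2) 0.8378 × 0.6861 × 0.666 × 2.682 = 1.02674
Highest is cycle (2) at 1.0267 (>1, arbitrage).

1.0267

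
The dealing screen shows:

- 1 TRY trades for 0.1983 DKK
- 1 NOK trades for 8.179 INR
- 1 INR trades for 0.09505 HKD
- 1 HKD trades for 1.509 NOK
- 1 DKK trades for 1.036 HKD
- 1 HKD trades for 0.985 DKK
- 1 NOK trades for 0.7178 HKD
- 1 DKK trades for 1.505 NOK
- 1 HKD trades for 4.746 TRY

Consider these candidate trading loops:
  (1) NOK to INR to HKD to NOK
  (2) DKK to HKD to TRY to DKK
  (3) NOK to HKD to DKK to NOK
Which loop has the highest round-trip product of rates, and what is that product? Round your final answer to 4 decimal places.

1.1731

(1) 8.179 × 0.09505 × 1.509 = 1.17312
(2) 1.036 × 4.746 × 0.1983 = 0.97501
(3) 0.7178 × 0.985 × 1.505 = 1.06408
Highest is cycle (1) at 1.1731 (>1, arbitrage).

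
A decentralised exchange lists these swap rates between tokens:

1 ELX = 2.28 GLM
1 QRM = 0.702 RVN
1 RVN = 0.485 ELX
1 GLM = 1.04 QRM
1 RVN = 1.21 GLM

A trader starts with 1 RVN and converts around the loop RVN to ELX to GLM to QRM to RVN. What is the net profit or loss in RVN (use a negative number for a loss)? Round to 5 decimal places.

1 RVN × 0.485 = 0.485 ELX
0.485 ELX × 2.28 = 1.1058 GLM
1.1058 GLM × 1.04 = 1.150032 QRM
1.150032 QRM × 0.702 = 0.807322464 RVN
Net change: 0.807322464 − 1 = -0.192677536 RVN

-0.19268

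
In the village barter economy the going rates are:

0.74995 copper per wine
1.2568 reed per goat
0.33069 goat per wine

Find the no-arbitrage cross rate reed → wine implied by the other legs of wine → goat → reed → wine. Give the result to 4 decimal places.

Known legs of the cycle: 0.33069 × 1.2568 = 0.415611192
For no arbitrage the full-cycle product must be 1, so the missing rate is 1 / 0.415611192 ≈ 2.406095.

2.4061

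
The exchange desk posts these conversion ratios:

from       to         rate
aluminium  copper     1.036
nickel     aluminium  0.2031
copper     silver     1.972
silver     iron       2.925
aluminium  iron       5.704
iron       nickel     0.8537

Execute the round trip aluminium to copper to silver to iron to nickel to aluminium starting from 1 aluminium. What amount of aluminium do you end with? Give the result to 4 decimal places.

1.0361

1 aluminium × 1.036 = 1.036 copper
1.036 copper × 1.972 = 2.042992 silver
2.042992 silver × 2.925 = 5.9757516 iron
5.9757516 iron × 0.8537 = 5.10149914092 nickel
5.10149914092 nickel × 0.2031 = 1.036114475520852 aluminium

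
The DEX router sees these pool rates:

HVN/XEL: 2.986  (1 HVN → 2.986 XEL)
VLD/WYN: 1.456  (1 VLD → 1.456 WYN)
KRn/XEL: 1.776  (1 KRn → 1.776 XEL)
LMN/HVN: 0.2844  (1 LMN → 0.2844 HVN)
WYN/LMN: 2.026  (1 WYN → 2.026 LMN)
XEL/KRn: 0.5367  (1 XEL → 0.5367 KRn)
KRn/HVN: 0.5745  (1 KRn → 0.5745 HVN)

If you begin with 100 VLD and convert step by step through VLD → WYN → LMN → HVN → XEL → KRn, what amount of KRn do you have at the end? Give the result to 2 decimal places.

100 VLD × 1.456 = 145.6 WYN
145.6 WYN × 2.026 = 294.9856 LMN
294.9856 LMN × 0.2844 = 83.89390464 HVN
83.89390464 HVN × 2.986 = 250.50719925504 XEL
250.50719925504 XEL × 0.5367 = 134.447213840179968 KRn

134.45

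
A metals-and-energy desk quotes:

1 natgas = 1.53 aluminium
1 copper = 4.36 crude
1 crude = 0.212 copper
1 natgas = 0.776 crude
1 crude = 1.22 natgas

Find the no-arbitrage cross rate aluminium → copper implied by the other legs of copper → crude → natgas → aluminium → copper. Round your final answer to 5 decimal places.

0.12287

Known legs of the cycle: 4.36 × 1.22 × 1.53 = 8.138376
For no arbitrage the full-cycle product must be 1, so the missing rate is 1 / 8.138376 ≈ 0.1228746.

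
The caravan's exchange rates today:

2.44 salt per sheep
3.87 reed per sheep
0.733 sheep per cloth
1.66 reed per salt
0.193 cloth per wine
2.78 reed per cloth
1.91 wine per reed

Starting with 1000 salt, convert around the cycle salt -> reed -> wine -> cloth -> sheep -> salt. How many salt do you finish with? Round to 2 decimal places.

1000 salt × 1.66 = 1660 reed
1660 reed × 1.91 = 3170.6 wine
3170.6 wine × 0.193 = 611.9258 cloth
611.9258 cloth × 0.733 = 448.5416114 sheep
448.5416114 sheep × 2.44 = 1094.441531816 salt

1094.44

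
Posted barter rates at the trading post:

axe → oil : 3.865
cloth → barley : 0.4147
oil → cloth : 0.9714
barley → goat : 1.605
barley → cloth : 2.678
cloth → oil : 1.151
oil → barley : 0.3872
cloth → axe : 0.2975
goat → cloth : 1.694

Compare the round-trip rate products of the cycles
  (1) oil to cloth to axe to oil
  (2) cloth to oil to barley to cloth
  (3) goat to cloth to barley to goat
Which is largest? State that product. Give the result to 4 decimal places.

(1) 0.9714 × 0.2975 × 3.865 = 1.11695
(2) 1.151 × 0.3872 × 2.678 = 1.19350
(3) 1.694 × 0.4147 × 1.605 = 1.12752
Highest is cycle (2) at 1.1935 (>1, arbitrage).

1.1935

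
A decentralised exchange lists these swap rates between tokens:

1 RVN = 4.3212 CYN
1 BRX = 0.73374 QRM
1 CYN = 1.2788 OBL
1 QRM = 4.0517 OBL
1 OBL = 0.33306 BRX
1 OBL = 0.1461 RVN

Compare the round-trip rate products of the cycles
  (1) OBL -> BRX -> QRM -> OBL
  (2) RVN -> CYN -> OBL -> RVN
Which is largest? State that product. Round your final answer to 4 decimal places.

(1) 0.33306 × 0.73374 × 4.0517 = 0.99015
(2) 4.3212 × 1.2788 × 0.1461 = 0.80734
Highest is cycle (1) at 0.9902 (≤1, no arbitrage).

0.9902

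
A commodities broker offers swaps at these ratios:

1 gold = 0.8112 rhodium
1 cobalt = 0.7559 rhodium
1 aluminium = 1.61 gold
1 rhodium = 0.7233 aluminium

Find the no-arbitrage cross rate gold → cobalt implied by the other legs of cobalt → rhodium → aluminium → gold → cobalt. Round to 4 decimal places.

1.1360

Known legs of the cycle: 0.7559 × 0.7233 × 1.61 = 0.8802553767
For no arbitrage the full-cycle product must be 1, so the missing rate is 1 / 0.8802553767 ≈ 1.136034.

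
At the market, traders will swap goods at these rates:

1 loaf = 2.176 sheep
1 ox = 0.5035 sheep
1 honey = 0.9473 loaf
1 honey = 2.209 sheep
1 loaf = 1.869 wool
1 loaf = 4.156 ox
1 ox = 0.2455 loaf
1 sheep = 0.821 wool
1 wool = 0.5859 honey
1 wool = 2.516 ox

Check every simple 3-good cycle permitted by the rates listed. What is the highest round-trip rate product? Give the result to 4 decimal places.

loaf→wool→ox→loaf: 1.869 × 2.516 × 0.2455 = 1.15444
sheep→wool→honey→sheep: 0.821 × 0.5859 × 2.209 = 1.06258
sheep→wool→ox→sheep: 0.821 × 2.516 × 0.5035 = 1.04005
loaf→wool→honey→loaf: 1.869 × 0.5859 × 0.9473 = 1.03734
Maximum is loaf→wool→ox→loaf at 1.1544; arbitrage exists.

1.1544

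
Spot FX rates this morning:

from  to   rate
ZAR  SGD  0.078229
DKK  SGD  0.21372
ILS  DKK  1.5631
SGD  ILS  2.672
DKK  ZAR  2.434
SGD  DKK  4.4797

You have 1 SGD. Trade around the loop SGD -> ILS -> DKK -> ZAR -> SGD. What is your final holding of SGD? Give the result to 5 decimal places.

0.79526

1 SGD × 2.672 = 2.672 ILS
2.672 ILS × 1.5631 = 4.1766032 DKK
4.1766032 DKK × 2.434 = 10.1658521888 ZAR
10.1658521888 ZAR × 0.078229 = 0.7952644508776352 SGD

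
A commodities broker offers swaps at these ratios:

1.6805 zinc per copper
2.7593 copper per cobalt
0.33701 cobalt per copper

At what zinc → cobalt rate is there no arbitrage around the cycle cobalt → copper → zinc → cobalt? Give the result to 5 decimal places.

Known legs of the cycle: 2.7593 × 1.6805 = 4.63700365
For no arbitrage the full-cycle product must be 1, so the missing rate is 1 / 4.63700365 ≈ 0.2156565.

0.21566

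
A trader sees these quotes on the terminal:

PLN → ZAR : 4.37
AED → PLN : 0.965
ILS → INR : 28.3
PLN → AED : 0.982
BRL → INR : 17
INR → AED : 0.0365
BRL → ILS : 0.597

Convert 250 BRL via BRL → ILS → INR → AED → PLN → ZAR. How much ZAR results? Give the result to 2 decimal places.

650.13

250 BRL × 0.597 = 149.25 ILS
149.25 ILS × 28.3 = 4223.775 INR
4223.775 INR × 0.0365 = 154.1677875 AED
154.1677875 AED × 0.965 = 148.7719149375 PLN
148.7719149375 PLN × 4.37 = 650.133268276875 ZAR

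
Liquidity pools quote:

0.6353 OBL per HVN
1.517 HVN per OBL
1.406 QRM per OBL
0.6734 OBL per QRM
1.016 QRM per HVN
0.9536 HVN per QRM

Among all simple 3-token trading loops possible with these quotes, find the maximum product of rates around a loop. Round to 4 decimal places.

1.0379

QRM→OBL→HVN→QRM: 0.6734 × 1.517 × 1.016 = 1.03789
QRM→HVN→OBL→QRM: 0.9536 × 0.6353 × 1.406 = 0.85179
Maximum is QRM→OBL→HVN→QRM at 1.0379; arbitrage exists.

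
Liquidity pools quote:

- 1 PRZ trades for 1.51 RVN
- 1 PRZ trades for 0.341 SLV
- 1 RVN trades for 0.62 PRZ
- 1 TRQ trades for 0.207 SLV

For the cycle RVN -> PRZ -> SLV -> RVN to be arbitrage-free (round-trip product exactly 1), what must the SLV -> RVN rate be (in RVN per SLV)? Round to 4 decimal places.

4.7299

Known legs of the cycle: 0.62 × 0.341 = 0.21142
For no arbitrage the full-cycle product must be 1, so the missing rate is 1 / 0.21142 ≈ 4.729921.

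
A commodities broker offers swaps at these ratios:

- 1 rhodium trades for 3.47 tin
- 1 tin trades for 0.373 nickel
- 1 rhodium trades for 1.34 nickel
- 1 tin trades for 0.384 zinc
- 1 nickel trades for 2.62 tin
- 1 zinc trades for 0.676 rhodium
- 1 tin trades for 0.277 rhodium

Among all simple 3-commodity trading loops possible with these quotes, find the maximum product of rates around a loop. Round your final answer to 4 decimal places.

0.9725

nickel→tin→rhodium→nickel: 2.62 × 0.277 × 1.34 = 0.97249
zinc→rhodium→tin→zinc: 0.676 × 3.47 × 0.384 = 0.90076
Maximum is nickel→tin→rhodium→nickel at 0.9725; no arbitrage — every cycle loses value.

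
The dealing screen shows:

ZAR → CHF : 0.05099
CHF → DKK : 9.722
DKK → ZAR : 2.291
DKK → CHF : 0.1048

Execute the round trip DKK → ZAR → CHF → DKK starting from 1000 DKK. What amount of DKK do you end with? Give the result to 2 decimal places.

1135.71

1000 DKK × 2.291 = 2291 ZAR
2291 ZAR × 0.05099 = 116.81809 CHF
116.81809 CHF × 9.722 = 1135.70547098 DKK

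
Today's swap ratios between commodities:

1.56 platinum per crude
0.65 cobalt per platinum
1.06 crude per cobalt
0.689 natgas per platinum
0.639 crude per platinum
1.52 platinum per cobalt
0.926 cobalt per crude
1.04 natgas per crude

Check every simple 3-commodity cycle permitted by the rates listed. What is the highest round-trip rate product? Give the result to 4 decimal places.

1.0748

cobalt→crude→platinum→cobalt: 1.06 × 1.56 × 0.65 = 1.07484
cobalt→platinum→crude→cobalt: 1.52 × 0.639 × 0.926 = 0.89941
Maximum is cobalt→crude→platinum→cobalt at 1.0748; arbitrage exists.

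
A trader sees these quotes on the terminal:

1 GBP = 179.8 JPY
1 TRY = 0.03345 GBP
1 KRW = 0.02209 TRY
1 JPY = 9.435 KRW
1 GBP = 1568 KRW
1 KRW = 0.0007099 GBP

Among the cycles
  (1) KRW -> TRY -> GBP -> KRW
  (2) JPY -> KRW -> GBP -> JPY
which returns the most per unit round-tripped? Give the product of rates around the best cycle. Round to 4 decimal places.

1.2043

(1) 0.02209 × 0.03345 × 1568 = 1.15861
(2) 9.435 × 0.0007099 × 179.8 = 1.20428
Highest is cycle (2) at 1.2043 (>1, arbitrage).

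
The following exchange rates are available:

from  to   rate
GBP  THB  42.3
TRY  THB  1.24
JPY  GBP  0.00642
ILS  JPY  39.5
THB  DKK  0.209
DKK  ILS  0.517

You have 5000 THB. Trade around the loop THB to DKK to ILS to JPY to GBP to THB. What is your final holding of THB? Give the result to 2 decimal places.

5000 THB × 0.209 = 1045 DKK
1045 DKK × 0.517 = 540.265 ILS
540.265 ILS × 39.5 = 21340.4675 JPY
21340.4675 JPY × 0.00642 = 137.00580135 GBP
137.00580135 GBP × 42.3 = 5795.345397105 THB

5795.35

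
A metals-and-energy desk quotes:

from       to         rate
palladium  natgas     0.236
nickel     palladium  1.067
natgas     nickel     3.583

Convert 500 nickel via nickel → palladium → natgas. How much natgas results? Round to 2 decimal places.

500 nickel × 1.067 = 533.5 palladium
533.5 palladium × 0.236 = 125.906 natgas

125.91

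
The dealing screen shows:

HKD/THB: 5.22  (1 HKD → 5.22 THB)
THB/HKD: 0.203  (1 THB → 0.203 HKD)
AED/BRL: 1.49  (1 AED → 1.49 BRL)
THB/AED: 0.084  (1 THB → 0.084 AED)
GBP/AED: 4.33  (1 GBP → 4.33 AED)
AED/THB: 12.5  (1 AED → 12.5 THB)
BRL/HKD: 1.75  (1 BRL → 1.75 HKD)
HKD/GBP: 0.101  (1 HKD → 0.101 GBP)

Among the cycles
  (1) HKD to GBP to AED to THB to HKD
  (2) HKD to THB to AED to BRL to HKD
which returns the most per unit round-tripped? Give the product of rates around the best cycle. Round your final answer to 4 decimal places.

1.1433

(1) 0.101 × 4.33 × 12.5 × 0.203 = 1.10972
(2) 5.22 × 0.084 × 1.49 × 1.75 = 1.14334
Highest is cycle (2) at 1.1433 (>1, arbitrage).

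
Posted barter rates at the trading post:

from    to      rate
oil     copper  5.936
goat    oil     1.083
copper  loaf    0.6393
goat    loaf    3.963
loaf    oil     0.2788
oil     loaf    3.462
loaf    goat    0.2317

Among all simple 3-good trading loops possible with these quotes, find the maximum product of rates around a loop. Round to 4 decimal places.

1.0580

oil→copper→loaf→oil: 5.936 × 0.6393 × 0.2788 = 1.05801
oil→loaf→goat→oil: 3.462 × 0.2317 × 1.083 = 0.86872
Maximum is oil→copper→loaf→oil at 1.0580; arbitrage exists.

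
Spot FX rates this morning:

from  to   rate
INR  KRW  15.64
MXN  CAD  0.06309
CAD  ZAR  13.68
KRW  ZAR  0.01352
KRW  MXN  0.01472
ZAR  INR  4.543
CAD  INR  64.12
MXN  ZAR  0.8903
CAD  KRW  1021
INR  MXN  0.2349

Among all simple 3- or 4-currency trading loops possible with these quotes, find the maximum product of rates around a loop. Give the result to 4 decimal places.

KRW→ZAR→INR→KRW: 0.01352 × 4.543 × 15.64 = 0.96063
INR→MXN→CAD→INR: 0.2349 × 0.06309 × 64.12 = 0.95025
INR→MXN→ZAR→INR: 0.2349 × 0.8903 × 4.543 = 0.95008
KRW→MXN→CAD→KRW: 0.01472 × 0.06309 × 1021 = 0.94819
KRW→MXN→CAD→INR→KRW: 0.01472 × 0.06309 × 64.12 × 15.64 = 0.93132
KRW→MXN→ZAR→INR→KRW: 0.01472 × 0.8903 × 4.543 × 15.64 = 0.93116
INR→MXN→CAD→ZAR→INR: 0.2349 × 0.06309 × 13.68 × 4.543 = 0.92103
Maximum is KRW→ZAR→INR→KRW at 0.9606; no arbitrage — every cycle loses value.

0.9606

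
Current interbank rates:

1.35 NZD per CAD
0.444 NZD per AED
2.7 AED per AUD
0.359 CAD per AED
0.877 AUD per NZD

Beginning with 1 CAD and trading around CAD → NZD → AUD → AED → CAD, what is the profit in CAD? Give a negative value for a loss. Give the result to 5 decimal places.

1 CAD × 1.35 = 1.35 NZD
1.35 NZD × 0.877 = 1.18395 AUD
1.18395 AUD × 2.7 = 3.196665 AED
3.196665 AED × 0.359 = 1.147602735 CAD
Net change: 1.147602735 − 1 = 0.147602735 CAD

0.14760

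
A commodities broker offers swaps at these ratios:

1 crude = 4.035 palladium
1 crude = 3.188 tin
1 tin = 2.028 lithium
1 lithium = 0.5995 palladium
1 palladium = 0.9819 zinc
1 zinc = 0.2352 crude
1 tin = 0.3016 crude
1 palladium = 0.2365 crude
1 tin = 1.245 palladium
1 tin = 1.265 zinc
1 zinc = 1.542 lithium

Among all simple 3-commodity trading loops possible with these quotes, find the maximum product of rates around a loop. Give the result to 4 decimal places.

crude→tin→zinc→crude: 3.188 × 1.265 × 0.2352 = 0.94852
crude→tin→palladium→crude: 3.188 × 1.245 × 0.2365 = 0.93868
crude→palladium→zinc→crude: 4.035 × 0.9819 × 0.2352 = 0.93185
lithium→palladium→zinc→lithium: 0.5995 × 0.9819 × 1.542 = 0.90770
Maximum is crude→tin→zinc→crude at 0.9485; no arbitrage — every cycle loses value.

0.9485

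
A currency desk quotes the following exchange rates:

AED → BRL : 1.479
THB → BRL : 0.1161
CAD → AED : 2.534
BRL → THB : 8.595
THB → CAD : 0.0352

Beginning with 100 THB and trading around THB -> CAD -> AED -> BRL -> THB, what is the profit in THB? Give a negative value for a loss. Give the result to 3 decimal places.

100 THB × 0.0352 = 3.52 CAD
3.52 CAD × 2.534 = 8.91968 AED
8.91968 AED × 1.479 = 13.19220672 BRL
13.19220672 BRL × 8.595 = 113.3870167584 THB
Net change: 113.3870167584 − 100 = 13.3870167584 THB

13.387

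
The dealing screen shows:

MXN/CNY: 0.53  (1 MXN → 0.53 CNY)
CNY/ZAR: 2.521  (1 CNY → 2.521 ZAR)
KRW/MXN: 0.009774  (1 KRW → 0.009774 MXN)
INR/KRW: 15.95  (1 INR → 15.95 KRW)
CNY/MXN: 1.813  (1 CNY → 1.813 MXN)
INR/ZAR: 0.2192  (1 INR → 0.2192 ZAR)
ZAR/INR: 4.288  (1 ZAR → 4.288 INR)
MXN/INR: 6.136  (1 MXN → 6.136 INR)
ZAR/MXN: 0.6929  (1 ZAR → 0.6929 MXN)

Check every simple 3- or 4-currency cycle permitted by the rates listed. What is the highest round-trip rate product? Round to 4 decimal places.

0.9566

MXN→INR→KRW→MXN: 6.136 × 15.95 × 0.009774 = 0.95657
MXN→INR→ZAR→MXN: 6.136 × 0.2192 × 0.6929 = 0.93196
CNY→ZAR→MXN→CNY: 2.521 × 0.6929 × 0.53 = 0.92580
Maximum is MXN→INR→KRW→MXN at 0.9566; no arbitrage — every cycle loses value.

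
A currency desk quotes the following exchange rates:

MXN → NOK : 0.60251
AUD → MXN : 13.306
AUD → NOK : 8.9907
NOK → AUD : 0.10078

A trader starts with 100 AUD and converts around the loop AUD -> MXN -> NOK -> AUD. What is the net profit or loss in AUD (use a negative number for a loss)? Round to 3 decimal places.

100 AUD × 13.306 = 1330.6 MXN
1330.6 MXN × 0.60251 = 801.699806 NOK
801.699806 NOK × 0.10078 = 80.79530644868 AUD
Net change: 80.79530644868 − 100 = -19.20469355132 AUD

-19.205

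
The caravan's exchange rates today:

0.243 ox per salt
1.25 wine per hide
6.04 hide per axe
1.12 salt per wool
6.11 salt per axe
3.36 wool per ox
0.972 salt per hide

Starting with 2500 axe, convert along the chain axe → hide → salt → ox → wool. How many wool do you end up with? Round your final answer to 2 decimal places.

11983.64

2500 axe × 6.04 = 15100 hide
15100 hide × 0.972 = 14677.2 salt
14677.2 salt × 0.243 = 3566.5596 ox
3566.5596 ox × 3.36 = 11983.640256 wool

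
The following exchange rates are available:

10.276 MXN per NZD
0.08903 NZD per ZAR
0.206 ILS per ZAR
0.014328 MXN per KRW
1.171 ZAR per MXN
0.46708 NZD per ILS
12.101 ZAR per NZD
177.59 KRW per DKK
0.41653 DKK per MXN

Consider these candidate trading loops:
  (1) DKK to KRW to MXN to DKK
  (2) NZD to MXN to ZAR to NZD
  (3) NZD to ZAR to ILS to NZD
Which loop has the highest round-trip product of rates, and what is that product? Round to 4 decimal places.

(1) 177.59 × 0.014328 × 0.41653 = 1.05986
(2) 10.276 × 1.171 × 0.08903 = 1.07132
(3) 12.101 × 0.206 × 0.46708 = 1.16434
Highest is cycle (3) at 1.1643 (>1, arbitrage).

1.1643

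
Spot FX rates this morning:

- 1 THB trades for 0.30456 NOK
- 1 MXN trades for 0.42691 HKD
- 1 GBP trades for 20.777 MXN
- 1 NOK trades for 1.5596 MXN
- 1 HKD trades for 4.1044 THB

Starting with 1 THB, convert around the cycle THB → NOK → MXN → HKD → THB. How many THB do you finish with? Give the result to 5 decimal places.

0.83229

1 THB × 0.30456 = 0.30456 NOK
0.30456 NOK × 1.5596 = 0.474991776 MXN
0.474991776 MXN × 0.42691 = 0.20277873909216 HKD
0.20277873909216 HKD × 4.1044 = 0.832285056729861504 THB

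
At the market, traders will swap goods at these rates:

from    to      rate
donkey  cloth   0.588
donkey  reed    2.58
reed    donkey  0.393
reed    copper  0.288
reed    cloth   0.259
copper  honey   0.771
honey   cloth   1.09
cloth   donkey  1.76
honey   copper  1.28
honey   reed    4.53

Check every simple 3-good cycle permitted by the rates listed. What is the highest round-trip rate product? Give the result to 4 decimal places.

1.1761

cloth→donkey→reed→cloth: 1.76 × 2.58 × 0.259 = 1.17607
copper→honey→reed→copper: 0.771 × 4.53 × 0.288 = 1.00588
Maximum is cloth→donkey→reed→cloth at 1.1761; arbitrage exists.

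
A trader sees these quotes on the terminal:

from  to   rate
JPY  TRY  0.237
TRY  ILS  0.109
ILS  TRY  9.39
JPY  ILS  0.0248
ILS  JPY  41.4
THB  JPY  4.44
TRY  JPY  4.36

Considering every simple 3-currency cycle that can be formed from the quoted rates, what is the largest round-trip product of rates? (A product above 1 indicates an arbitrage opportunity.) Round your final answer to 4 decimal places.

1.0695

ILS→JPY→TRY→ILS: 41.4 × 0.237 × 0.109 = 1.06949
ILS→TRY→JPY→ILS: 9.39 × 4.36 × 0.0248 = 1.01532
Maximum is ILS→JPY→TRY→ILS at 1.0695; arbitrage exists.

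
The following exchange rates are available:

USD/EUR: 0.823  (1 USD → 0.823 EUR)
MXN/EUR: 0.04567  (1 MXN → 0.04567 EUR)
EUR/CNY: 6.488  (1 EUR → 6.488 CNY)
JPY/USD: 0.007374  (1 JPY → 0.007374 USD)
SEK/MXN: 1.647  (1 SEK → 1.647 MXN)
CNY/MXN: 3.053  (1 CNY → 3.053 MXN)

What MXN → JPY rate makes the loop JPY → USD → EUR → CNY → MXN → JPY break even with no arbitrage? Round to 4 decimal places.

8.3188

Known legs of the cycle: 0.007374 × 0.823 × 6.488 × 3.053 = 0.120210004658928
For no arbitrage the full-cycle product must be 1, so the missing rate is 1 / 0.120210004658928 ≈ 8.318775.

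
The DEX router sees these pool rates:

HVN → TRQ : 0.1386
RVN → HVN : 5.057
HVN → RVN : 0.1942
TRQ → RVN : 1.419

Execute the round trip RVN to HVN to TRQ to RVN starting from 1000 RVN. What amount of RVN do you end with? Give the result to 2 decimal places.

994.58

1000 RVN × 5.057 = 5057 HVN
5057 HVN × 0.1386 = 700.9002 TRQ
700.9002 TRQ × 1.419 = 994.5773838 RVN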